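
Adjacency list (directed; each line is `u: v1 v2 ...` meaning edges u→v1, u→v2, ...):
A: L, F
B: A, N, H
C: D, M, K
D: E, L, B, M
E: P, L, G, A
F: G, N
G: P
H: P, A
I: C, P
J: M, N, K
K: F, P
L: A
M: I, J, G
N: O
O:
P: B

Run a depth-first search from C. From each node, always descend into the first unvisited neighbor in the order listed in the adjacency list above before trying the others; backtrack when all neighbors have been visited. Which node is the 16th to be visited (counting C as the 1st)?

K

Visit C
C → D
D → E
E → P
P → B
B → A
A → L
A → F
F → G
F → N
N → O
B → H
D → M
M → I
M → J
J → K

Visit order: C, D, E, P, B, A, L, F, G, N, O, H, M, I, J, K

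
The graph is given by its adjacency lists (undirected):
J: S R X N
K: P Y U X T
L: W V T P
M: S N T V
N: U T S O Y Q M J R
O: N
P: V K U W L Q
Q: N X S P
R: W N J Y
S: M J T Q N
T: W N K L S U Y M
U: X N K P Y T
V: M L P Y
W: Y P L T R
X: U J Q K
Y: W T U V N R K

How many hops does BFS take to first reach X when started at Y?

2

Level 0: Y
Level 1: K, N, R, T, U, V, W
Level 2: J, L, M, O, P, Q, S, X
X first appears at level 2.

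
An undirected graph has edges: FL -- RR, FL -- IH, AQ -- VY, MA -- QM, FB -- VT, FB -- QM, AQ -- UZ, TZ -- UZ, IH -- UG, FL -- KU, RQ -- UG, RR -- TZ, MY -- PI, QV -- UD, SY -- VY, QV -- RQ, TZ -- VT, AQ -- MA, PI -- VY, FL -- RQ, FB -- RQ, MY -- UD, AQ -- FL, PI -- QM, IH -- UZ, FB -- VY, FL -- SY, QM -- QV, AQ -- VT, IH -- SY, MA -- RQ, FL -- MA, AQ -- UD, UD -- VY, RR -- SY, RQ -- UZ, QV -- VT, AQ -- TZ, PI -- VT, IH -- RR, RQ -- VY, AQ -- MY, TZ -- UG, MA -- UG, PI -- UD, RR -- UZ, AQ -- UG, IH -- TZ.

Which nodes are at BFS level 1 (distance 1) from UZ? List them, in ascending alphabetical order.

AQ, IH, RQ, RR, TZ

Level 0: UZ
Level 1: AQ, IH, RQ, RR, TZ
Level 2: FB, FL, MA, MY, QV, SY, UD, UG, VT, VY
Level 3: KU, PI, QM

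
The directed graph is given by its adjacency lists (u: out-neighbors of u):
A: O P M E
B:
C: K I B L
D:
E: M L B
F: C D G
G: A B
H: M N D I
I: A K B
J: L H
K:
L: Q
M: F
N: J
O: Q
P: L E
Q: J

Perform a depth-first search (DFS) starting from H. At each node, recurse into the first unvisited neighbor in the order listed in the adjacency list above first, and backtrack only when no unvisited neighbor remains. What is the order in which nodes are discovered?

Visit H
H → M
M → F
F → C
C → K
C → I
I → A
A → O
O → Q
Q → J
J → L
A → P
P → E
E → B
F → D
F → G
H → N

H M F C K I A O Q J L P E B D G N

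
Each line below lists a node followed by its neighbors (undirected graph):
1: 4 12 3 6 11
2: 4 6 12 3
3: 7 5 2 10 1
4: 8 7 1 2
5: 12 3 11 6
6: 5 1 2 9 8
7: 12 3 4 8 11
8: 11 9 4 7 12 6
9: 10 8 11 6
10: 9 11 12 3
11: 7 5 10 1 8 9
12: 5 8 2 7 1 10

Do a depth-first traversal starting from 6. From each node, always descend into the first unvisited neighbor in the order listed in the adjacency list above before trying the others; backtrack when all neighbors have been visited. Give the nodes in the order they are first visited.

6, 5, 12, 8, 11, 7, 3, 2, 4, 1, 10, 9

Visit 6
6 → 5
5 → 12
12 → 8
8 → 11
11 → 7
7 → 3
3 → 2
2 → 4
4 → 1
3 → 10
10 → 9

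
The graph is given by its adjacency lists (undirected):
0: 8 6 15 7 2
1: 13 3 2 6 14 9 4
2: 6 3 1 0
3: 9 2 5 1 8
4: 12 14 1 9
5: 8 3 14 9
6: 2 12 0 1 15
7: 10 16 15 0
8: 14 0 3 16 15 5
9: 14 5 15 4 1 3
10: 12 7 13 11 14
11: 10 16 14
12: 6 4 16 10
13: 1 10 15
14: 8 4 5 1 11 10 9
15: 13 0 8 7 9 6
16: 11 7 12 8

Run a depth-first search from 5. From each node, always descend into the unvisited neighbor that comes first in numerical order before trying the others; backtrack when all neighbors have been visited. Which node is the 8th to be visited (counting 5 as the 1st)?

Visit 5
5 → 3
3 → 1
1 → 2
2 → 0
0 → 6
6 → 12
12 → 4
4 → 9
9 → 14
14 → 8
8 → 15
15 → 7
7 → 10
10 → 11
11 → 16
10 → 13

Visit order: 5, 3, 1, 2, 0, 6, 12, 4, 9, 14, 8, 15, 7, 10, 11, 16, 13

4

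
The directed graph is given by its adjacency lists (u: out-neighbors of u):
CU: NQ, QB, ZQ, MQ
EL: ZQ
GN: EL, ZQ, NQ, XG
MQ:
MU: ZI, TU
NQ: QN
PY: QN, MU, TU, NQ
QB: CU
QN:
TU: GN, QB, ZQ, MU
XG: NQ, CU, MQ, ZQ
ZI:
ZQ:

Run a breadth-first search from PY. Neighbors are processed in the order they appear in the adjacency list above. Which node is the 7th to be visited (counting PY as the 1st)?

GN

Visit PY; enqueue QN, MU, TU, NQ → queue [QN, MU, TU, NQ]
Visit QN → queue [MU, TU, NQ]
Visit MU; enqueue ZI → queue [TU, NQ, ZI]
Visit TU; enqueue GN, QB, ZQ → queue [NQ, ZI, GN, QB, ZQ]
Visit NQ → queue [ZI, GN, QB, ZQ]
Visit ZI → queue [GN, QB, ZQ]
Visit GN; enqueue EL, XG → queue [QB, ZQ, EL, XG]
Visit QB; enqueue CU → queue [ZQ, EL, XG, CU]
Visit ZQ → queue [EL, XG, CU]
Visit EL → queue [XG, CU]
Visit XG; enqueue MQ → queue [CU, MQ]
Visit CU → queue [MQ]
Visit MQ → queue []

Visit order: PY, QN, MU, TU, NQ, ZI, GN, QB, ZQ, EL, XG, CU, MQ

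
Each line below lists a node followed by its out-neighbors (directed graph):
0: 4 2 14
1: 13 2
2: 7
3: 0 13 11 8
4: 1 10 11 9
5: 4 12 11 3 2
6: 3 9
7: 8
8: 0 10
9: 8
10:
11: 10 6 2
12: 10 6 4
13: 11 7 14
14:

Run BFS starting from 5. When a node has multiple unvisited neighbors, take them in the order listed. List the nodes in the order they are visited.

5 -> 4 -> 12 -> 11 -> 3 -> 2 -> 1 -> 10 -> 9 -> 6 -> 0 -> 13 -> 8 -> 7 -> 14

Visit 5; enqueue 4, 12, 11, 3, 2 → queue [4, 12, 11, 3, 2]
Visit 4; enqueue 1, 10, 9 → queue [12, 11, 3, 2, 1, 10, 9]
Visit 12; enqueue 6 → queue [11, 3, 2, 1, 10, 9, 6]
Visit 11 → queue [3, 2, 1, 10, 9, 6]
Visit 3; enqueue 0, 13, 8 → queue [2, 1, 10, 9, 6, 0, 13, 8]
Visit 2; enqueue 7 → queue [1, 10, 9, 6, 0, 13, 8, 7]
Visit 1 → queue [10, 9, 6, 0, 13, 8, 7]
Visit 10 → queue [9, 6, 0, 13, 8, 7]
Visit 9 → queue [6, 0, 13, 8, 7]
Visit 6 → queue [0, 13, 8, 7]
Visit 0; enqueue 14 → queue [13, 8, 7, 14]
Visit 13 → queue [8, 7, 14]
Visit 8 → queue [7, 14]
Visit 7 → queue [14]
Visit 14 → queue []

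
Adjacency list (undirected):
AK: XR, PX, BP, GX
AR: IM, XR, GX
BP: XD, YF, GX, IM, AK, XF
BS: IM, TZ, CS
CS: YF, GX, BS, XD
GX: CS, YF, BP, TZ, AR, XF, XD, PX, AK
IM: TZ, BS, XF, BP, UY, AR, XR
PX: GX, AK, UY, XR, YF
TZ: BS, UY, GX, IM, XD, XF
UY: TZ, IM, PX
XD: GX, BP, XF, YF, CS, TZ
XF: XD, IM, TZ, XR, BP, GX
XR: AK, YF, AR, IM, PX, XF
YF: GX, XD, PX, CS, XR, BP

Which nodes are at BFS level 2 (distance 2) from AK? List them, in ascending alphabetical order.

AR, CS, IM, TZ, UY, XD, XF, YF

Level 0: AK
Level 1: BP, GX, PX, XR
Level 2: AR, CS, IM, TZ, UY, XD, XF, YF
Level 3: BS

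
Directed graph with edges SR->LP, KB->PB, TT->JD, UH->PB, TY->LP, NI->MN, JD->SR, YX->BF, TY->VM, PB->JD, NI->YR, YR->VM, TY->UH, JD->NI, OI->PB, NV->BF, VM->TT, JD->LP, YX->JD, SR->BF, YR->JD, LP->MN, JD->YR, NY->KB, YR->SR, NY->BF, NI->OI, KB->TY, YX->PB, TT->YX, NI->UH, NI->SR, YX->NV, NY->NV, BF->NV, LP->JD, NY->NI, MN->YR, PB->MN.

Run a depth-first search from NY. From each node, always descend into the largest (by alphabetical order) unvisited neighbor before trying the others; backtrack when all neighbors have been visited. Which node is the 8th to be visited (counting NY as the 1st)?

Visit NY
NY → NV
NV → BF
NY → NI
NI → YR
YR → VM
VM → TT
TT → YX
YX → PB
PB → MN
PB → JD
JD → SR
SR → LP
NI → UH
NI → OI
NY → KB
KB → TY

Visit order: NY, NV, BF, NI, YR, VM, TT, YX, PB, MN, JD, SR, LP, UH, OI, KB, TY

YX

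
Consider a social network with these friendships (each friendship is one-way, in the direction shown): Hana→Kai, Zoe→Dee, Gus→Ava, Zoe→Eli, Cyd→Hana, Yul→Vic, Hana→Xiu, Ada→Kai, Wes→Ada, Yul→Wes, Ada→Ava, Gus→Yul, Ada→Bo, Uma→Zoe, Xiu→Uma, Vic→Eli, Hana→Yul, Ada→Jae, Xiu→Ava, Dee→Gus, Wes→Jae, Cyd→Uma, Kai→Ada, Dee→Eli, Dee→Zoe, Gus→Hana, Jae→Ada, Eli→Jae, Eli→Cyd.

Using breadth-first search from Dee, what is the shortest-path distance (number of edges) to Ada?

3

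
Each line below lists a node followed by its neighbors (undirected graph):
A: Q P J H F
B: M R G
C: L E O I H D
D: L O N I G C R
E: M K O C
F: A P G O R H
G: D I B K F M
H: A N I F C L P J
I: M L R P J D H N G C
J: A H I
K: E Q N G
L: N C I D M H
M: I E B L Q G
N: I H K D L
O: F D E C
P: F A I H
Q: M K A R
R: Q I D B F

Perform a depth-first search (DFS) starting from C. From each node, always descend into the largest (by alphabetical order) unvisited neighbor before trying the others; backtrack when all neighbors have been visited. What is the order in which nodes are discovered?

Visit C
C → O
O → F
F → R
R → Q
Q → M
M → L
L → N
N → K
K → G
G → I
I → P
P → H
H → J
J → A
I → D
G → B
K → E

C O F R Q M L N K G I P H J A D B E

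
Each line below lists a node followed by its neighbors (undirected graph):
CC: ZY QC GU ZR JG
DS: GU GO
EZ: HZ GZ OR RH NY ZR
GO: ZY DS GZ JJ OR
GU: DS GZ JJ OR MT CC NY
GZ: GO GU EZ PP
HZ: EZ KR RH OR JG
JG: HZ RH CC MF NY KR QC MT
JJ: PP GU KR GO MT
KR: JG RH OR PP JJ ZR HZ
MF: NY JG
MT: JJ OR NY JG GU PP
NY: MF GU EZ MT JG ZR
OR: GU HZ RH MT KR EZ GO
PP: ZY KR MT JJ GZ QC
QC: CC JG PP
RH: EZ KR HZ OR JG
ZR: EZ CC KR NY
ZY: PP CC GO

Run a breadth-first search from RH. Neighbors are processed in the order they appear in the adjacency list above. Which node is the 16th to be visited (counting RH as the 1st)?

Visit RH; enqueue EZ, KR, HZ, OR, JG → queue [EZ, KR, HZ, OR, JG]
Visit EZ; enqueue GZ, NY, ZR → queue [KR, HZ, OR, JG, GZ, NY, ZR]
Visit KR; enqueue PP, JJ → queue [HZ, OR, JG, GZ, NY, ZR, PP, JJ]
Visit HZ → queue [OR, JG, GZ, NY, ZR, PP, JJ]
Visit OR; enqueue GU, MT, GO → queue [JG, GZ, NY, ZR, PP, JJ, GU, MT, GO]
Visit JG; enqueue CC, MF, QC → queue [GZ, NY, ZR, PP, JJ, GU, MT, GO, CC, MF, QC]
Visit GZ → queue [NY, ZR, PP, JJ, GU, MT, GO, CC, MF, QC]
Visit NY → queue [ZR, PP, JJ, GU, MT, GO, CC, MF, QC]
Visit ZR → queue [PP, JJ, GU, MT, GO, CC, MF, QC]
Visit PP; enqueue ZY → queue [JJ, GU, MT, GO, CC, MF, QC, ZY]
Visit JJ → queue [GU, MT, GO, CC, MF, QC, ZY]
Visit GU; enqueue DS → queue [MT, GO, CC, MF, QC, ZY, DS]
Visit MT → queue [GO, CC, MF, QC, ZY, DS]
Visit GO → queue [CC, MF, QC, ZY, DS]
Visit CC → queue [MF, QC, ZY, DS]
Visit MF → queue [QC, ZY, DS]
Visit QC → queue [ZY, DS]
Visit ZY → queue [DS]
Visit DS → queue []

Visit order: RH, EZ, KR, HZ, OR, JG, GZ, NY, ZR, PP, JJ, GU, MT, GO, CC, MF, QC, ZY, DS

MF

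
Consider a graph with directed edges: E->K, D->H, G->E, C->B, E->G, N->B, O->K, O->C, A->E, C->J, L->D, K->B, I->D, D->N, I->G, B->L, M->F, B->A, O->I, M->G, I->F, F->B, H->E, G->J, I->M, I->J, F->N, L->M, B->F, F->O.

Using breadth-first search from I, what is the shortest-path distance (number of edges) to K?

3

Level 0: I
Level 1: D, F, G, J, M
Level 2: B, E, H, N, O
Level 3: A, C, K, L
K first appears at level 3.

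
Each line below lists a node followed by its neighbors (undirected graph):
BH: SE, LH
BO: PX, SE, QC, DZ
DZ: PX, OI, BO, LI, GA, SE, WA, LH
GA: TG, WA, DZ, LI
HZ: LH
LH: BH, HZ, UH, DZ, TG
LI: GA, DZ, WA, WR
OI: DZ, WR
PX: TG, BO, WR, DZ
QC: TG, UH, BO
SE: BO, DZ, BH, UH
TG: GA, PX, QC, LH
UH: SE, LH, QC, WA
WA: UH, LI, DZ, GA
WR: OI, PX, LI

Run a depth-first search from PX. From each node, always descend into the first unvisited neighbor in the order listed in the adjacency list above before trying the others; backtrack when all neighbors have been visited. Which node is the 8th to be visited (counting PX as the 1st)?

Visit PX
PX → TG
TG → GA
GA → WA
WA → UH
UH → SE
SE → BO
BO → QC
BO → DZ
DZ → OI
OI → WR
WR → LI
DZ → LH
LH → BH
LH → HZ

Visit order: PX, TG, GA, WA, UH, SE, BO, QC, DZ, OI, WR, LI, LH, BH, HZ

QC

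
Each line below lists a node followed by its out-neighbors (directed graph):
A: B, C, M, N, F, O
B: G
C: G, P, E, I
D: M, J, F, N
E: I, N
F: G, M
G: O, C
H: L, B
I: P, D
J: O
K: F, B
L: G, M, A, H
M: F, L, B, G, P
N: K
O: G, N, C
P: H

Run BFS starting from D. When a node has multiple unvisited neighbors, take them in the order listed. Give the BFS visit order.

Visit D; enqueue M, J, F, N → queue [M, J, F, N]
Visit M; enqueue L, B, G, P → queue [J, F, N, L, B, G, P]
Visit J; enqueue O → queue [F, N, L, B, G, P, O]
Visit F → queue [N, L, B, G, P, O]
Visit N; enqueue K → queue [L, B, G, P, O, K]
Visit L; enqueue A, H → queue [B, G, P, O, K, A, H]
Visit B → queue [G, P, O, K, A, H]
Visit G; enqueue C → queue [P, O, K, A, H, C]
Visit P → queue [O, K, A, H, C]
Visit O → queue [K, A, H, C]
Visit K → queue [A, H, C]
Visit A → queue [H, C]
Visit H → queue [C]
Visit C; enqueue E, I → queue [E, I]
Visit E → queue [I]
Visit I → queue []

D, M, J, F, N, L, B, G, P, O, K, A, H, C, E, I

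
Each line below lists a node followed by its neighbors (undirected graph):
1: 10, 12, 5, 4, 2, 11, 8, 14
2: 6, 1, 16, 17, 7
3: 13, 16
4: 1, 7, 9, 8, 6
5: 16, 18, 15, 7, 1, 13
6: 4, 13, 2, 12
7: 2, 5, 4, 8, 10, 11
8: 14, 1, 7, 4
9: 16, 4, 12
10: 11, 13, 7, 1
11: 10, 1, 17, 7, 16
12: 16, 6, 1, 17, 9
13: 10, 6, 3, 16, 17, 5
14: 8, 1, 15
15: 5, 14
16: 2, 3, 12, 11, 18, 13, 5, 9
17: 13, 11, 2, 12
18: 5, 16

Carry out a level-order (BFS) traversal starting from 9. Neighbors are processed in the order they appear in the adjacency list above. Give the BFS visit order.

Visit 9; enqueue 16, 4, 12 → queue [16, 4, 12]
Visit 16; enqueue 2, 3, 11, 18, 13, 5 → queue [4, 12, 2, 3, 11, 18, 13, 5]
Visit 4; enqueue 1, 7, 8, 6 → queue [12, 2, 3, 11, 18, 13, 5, 1, 7, 8, 6]
Visit 12; enqueue 17 → queue [2, 3, 11, 18, 13, 5, 1, 7, 8, 6, 17]
Visit 2 → queue [3, 11, 18, 13, 5, 1, 7, 8, 6, 17]
Visit 3 → queue [11, 18, 13, 5, 1, 7, 8, 6, 17]
Visit 11; enqueue 10 → queue [18, 13, 5, 1, 7, 8, 6, 17, 10]
Visit 18 → queue [13, 5, 1, 7, 8, 6, 17, 10]
Visit 13 → queue [5, 1, 7, 8, 6, 17, 10]
Visit 5; enqueue 15 → queue [1, 7, 8, 6, 17, 10, 15]
Visit 1; enqueue 14 → queue [7, 8, 6, 17, 10, 15, 14]
Visit 7 → queue [8, 6, 17, 10, 15, 14]
Visit 8 → queue [6, 17, 10, 15, 14]
Visit 6 → queue [17, 10, 15, 14]
Visit 17 → queue [10, 15, 14]
Visit 10 → queue [15, 14]
Visit 15 → queue [14]
Visit 14 → queue []

9, 16, 4, 12, 2, 3, 11, 18, 13, 5, 1, 7, 8, 6, 17, 10, 15, 14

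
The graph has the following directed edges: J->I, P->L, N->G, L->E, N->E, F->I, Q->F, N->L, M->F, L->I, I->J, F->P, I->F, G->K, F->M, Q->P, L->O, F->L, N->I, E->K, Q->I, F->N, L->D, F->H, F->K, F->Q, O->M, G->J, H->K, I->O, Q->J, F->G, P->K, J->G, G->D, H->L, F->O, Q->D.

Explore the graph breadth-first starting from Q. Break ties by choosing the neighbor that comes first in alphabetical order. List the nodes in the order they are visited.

Q, D, F, I, J, P, G, H, K, L, M, N, O, E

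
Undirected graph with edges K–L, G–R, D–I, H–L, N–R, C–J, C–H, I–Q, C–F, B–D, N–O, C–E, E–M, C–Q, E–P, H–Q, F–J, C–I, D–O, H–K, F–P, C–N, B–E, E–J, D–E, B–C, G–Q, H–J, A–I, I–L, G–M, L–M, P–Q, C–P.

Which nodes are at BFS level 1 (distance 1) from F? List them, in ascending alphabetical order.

Level 0: F
Level 1: C, J, P
Level 2: B, E, H, I, N, Q
Level 3: A, D, G, K, L, M, O, R

C, J, P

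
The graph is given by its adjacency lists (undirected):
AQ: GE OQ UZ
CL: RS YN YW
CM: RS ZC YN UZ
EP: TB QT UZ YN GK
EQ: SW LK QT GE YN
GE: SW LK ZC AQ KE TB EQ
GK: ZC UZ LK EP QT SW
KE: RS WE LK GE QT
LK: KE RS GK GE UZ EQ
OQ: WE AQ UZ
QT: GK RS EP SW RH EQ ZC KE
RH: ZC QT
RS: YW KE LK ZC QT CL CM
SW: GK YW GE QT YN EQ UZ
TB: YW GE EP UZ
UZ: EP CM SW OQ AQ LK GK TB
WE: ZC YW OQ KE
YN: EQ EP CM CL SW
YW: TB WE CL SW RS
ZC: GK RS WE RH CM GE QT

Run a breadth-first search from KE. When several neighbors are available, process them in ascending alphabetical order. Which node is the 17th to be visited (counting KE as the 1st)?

Visit KE; enqueue GE, LK, QT, RS, WE → queue [GE, LK, QT, RS, WE]
Visit GE; enqueue AQ, EQ, SW, TB, ZC → queue [LK, QT, RS, WE, AQ, EQ, SW, TB, ZC]
Visit LK; enqueue GK, UZ → queue [QT, RS, WE, AQ, EQ, SW, TB, ZC, GK, UZ]
Visit QT; enqueue EP, RH → queue [RS, WE, AQ, EQ, SW, TB, ZC, GK, UZ, EP, RH]
Visit RS; enqueue CL, CM, YW → queue [WE, AQ, EQ, SW, TB, ZC, GK, UZ, EP, RH, CL, CM, YW]
Visit WE; enqueue OQ → queue [AQ, EQ, SW, TB, ZC, GK, UZ, EP, RH, CL, CM, YW, OQ]
Visit AQ → queue [EQ, SW, TB, ZC, GK, UZ, EP, RH, CL, CM, YW, OQ]
Visit EQ; enqueue YN → queue [SW, TB, ZC, GK, UZ, EP, RH, CL, CM, YW, OQ, YN]
Visit SW → queue [TB, ZC, GK, UZ, EP, RH, CL, CM, YW, OQ, YN]
Visit TB → queue [ZC, GK, UZ, EP, RH, CL, CM, YW, OQ, YN]
Visit ZC → queue [GK, UZ, EP, RH, CL, CM, YW, OQ, YN]
Visit GK → queue [UZ, EP, RH, CL, CM, YW, OQ, YN]
Visit UZ → queue [EP, RH, CL, CM, YW, OQ, YN]
Visit EP → queue [RH, CL, CM, YW, OQ, YN]
Visit RH → queue [CL, CM, YW, OQ, YN]
Visit CL → queue [CM, YW, OQ, YN]
Visit CM → queue [YW, OQ, YN]
Visit YW → queue [OQ, YN]
Visit OQ → queue [YN]
Visit YN → queue []

Visit order: KE, GE, LK, QT, RS, WE, AQ, EQ, SW, TB, ZC, GK, UZ, EP, RH, CL, CM, YW, OQ, YN

CM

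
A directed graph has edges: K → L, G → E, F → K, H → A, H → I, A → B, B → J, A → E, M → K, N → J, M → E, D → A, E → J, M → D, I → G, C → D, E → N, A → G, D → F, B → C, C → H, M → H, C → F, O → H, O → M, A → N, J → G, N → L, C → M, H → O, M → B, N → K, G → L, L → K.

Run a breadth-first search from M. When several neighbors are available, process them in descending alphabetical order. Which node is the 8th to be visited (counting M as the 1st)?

Visit M; enqueue K, H, E, D, B → queue [K, H, E, D, B]
Visit K; enqueue L → queue [H, E, D, B, L]
Visit H; enqueue O, I, A → queue [E, D, B, L, O, I, A]
Visit E; enqueue N, J → queue [D, B, L, O, I, A, N, J]
Visit D; enqueue F → queue [B, L, O, I, A, N, J, F]
Visit B; enqueue C → queue [L, O, I, A, N, J, F, C]
Visit L → queue [O, I, A, N, J, F, C]
Visit O → queue [I, A, N, J, F, C]
Visit I; enqueue G → queue [A, N, J, F, C, G]
Visit A → queue [N, J, F, C, G]
Visit N → queue [J, F, C, G]
Visit J → queue [F, C, G]
Visit F → queue [C, G]
Visit C → queue [G]
Visit G → queue []

Visit order: M, K, H, E, D, B, L, O, I, A, N, J, F, C, G

O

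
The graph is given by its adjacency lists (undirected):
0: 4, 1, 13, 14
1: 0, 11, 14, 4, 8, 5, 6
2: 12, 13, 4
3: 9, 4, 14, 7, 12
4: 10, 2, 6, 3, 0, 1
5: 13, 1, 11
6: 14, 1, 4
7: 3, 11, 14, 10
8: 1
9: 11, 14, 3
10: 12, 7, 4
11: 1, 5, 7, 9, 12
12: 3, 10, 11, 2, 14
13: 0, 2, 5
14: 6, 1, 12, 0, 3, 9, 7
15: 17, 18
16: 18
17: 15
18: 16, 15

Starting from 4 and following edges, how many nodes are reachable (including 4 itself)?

BFS from 4 visits: 4, 10, 6, 3, 2, 1, 0, 12, 7, 14, 9, 13, 11, 8, 5
Reachable nodes: 15 of 19 total.

15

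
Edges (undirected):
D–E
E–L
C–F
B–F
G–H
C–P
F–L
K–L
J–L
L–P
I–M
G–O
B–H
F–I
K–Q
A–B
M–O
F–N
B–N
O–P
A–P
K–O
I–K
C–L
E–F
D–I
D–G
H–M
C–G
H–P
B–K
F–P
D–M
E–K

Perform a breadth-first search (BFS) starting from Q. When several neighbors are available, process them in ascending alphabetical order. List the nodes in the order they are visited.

Visit Q; enqueue K → queue [K]
Visit K; enqueue B, E, I, L, O → queue [B, E, I, L, O]
Visit B; enqueue A, F, H, N → queue [E, I, L, O, A, F, H, N]
Visit E; enqueue D → queue [I, L, O, A, F, H, N, D]
Visit I; enqueue M → queue [L, O, A, F, H, N, D, M]
Visit L; enqueue C, J, P → queue [O, A, F, H, N, D, M, C, J, P]
Visit O; enqueue G → queue [A, F, H, N, D, M, C, J, P, G]
Visit A → queue [F, H, N, D, M, C, J, P, G]
Visit F → queue [H, N, D, M, C, J, P, G]
Visit H → queue [N, D, M, C, J, P, G]
Visit N → queue [D, M, C, J, P, G]
Visit D → queue [M, C, J, P, G]
Visit M → queue [C, J, P, G]
Visit C → queue [J, P, G]
Visit J → queue [P, G]
Visit P → queue [G]
Visit G → queue []

Q, K, B, E, I, L, O, A, F, H, N, D, M, C, J, P, G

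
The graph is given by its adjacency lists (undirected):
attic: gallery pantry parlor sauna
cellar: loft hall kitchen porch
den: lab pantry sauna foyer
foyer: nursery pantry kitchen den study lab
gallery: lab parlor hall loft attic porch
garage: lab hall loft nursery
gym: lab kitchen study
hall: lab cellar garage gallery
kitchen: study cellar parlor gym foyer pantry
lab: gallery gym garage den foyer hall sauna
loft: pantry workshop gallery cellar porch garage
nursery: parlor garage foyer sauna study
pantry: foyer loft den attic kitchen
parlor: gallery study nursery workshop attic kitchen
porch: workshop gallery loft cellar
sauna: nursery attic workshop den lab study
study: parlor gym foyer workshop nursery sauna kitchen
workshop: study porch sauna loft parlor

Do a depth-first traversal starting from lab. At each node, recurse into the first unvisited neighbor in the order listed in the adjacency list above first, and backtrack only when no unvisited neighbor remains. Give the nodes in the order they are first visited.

Visit lab
lab → gallery
gallery → parlor
parlor → study
study → gym
gym → kitchen
kitchen → cellar
cellar → loft
loft → pantry
pantry → foyer
foyer → nursery
nursery → garage
garage → hall
nursery → sauna
sauna → attic
sauna → workshop
workshop → porch
sauna → den

lab gallery parlor study gym kitchen cellar loft pantry foyer nursery garage hall sauna attic workshop porch den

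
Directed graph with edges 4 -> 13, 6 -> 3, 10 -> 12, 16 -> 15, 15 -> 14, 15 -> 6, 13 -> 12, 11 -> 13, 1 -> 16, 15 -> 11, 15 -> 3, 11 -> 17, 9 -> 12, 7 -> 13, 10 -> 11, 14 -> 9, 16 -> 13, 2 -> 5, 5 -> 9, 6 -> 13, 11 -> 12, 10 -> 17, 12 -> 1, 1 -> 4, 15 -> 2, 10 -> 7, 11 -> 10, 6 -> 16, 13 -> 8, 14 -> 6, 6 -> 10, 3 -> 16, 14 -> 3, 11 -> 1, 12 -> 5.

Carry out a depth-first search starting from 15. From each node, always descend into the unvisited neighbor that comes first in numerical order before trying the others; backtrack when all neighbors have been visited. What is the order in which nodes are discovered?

15 → 2 → 5 → 9 → 12 → 1 → 4 → 13 → 8 → 16 → 3 → 6 → 10 → 7 → 11 → 17 → 14

Visit 15
15 → 2
2 → 5
5 → 9
9 → 12
12 → 1
1 → 4
4 → 13
13 → 8
1 → 16
15 → 3
15 → 6
6 → 10
10 → 7
10 → 11
11 → 17
15 → 14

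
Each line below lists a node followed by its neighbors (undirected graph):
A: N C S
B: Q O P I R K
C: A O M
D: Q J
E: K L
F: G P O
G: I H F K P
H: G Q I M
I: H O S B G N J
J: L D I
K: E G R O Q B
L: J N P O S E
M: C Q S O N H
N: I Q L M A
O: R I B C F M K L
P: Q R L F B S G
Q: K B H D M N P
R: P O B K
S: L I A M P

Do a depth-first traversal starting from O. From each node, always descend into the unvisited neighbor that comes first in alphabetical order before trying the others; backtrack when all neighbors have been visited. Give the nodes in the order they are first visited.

O, B, I, G, F, P, L, E, K, Q, D, J, H, M, C, A, N, S, R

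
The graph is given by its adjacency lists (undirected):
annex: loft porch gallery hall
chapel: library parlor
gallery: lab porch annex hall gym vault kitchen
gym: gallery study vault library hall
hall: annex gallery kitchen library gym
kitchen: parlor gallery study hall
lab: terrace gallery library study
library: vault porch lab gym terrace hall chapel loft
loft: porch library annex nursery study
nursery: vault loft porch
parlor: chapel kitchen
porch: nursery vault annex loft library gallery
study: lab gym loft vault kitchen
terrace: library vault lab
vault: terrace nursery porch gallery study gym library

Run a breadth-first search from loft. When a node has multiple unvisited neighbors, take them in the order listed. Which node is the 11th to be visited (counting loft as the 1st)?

terrace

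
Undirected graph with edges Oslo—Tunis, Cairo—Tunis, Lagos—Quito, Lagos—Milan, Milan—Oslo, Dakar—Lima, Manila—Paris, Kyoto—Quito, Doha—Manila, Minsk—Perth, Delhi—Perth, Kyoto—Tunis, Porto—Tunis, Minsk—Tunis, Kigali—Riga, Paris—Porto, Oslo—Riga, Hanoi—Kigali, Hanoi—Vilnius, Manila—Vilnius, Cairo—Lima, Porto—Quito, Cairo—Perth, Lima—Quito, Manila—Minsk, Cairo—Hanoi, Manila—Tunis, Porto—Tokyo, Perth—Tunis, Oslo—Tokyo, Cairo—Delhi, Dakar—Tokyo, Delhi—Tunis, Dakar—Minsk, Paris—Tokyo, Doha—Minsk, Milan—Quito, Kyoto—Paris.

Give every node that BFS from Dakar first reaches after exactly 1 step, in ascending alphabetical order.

Level 0: Dakar
Level 1: Lima, Minsk, Tokyo
Level 2: Cairo, Doha, Manila, Oslo, Paris, Perth, Porto, Quito, Tunis
Level 3: Delhi, Hanoi, Kyoto, Lagos, Milan, Riga, Vilnius
Level 4: Kigali

Lima, Minsk, Tokyo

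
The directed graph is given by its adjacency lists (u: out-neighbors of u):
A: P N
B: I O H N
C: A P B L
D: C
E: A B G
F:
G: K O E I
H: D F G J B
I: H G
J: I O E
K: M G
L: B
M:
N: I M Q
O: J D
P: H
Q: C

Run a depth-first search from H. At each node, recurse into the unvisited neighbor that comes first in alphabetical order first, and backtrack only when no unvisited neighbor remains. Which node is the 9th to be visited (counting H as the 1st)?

Q

Visit H
H → B
B → I
I → G
G → E
E → A
A → N
N → M
N → Q
Q → C
C → L
C → P
G → K
G → O
O → D
O → J
H → F

Visit order: H, B, I, G, E, A, N, M, Q, C, L, P, K, O, D, J, F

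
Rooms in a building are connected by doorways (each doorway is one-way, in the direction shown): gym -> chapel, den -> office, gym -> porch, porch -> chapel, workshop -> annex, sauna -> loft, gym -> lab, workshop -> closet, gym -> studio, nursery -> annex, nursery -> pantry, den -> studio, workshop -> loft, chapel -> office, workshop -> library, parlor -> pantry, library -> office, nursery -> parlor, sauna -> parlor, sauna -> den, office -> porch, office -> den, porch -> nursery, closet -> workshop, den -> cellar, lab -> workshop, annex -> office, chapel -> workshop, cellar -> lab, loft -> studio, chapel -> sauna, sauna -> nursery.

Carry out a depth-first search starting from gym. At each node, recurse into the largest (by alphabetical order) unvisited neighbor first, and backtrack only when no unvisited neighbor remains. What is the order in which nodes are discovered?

gym, studio, porch, nursery, parlor, pantry, annex, office, den, cellar, lab, workshop, loft, library, closet, chapel, sauna

Visit gym
gym → studio
gym → porch
porch → nursery
nursery → parlor
parlor → pantry
nursery → annex
annex → office
office → den
den → cellar
cellar → lab
lab → workshop
workshop → loft
workshop → library
workshop → closet
porch → chapel
chapel → sauna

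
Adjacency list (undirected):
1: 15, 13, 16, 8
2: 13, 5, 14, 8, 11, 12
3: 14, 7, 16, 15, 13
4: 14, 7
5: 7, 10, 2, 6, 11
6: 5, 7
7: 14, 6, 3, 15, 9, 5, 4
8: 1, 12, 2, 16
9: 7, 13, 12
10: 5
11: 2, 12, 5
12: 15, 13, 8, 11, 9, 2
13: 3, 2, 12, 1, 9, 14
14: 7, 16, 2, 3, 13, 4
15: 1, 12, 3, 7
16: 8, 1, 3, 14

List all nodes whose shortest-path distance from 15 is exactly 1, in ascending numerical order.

1, 3, 7, 12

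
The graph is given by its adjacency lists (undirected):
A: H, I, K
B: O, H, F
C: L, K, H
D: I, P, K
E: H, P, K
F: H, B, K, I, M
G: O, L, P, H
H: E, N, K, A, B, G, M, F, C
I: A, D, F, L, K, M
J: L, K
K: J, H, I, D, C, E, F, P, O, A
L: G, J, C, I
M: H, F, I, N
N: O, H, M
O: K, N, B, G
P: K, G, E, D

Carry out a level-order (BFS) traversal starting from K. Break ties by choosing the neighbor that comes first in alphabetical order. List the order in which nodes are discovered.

K -> A -> C -> D -> E -> F -> H -> I -> J -> O -> P -> L -> B -> M -> G -> N

Visit K; enqueue A, C, D, E, F, H, I, J, O, P → queue [A, C, D, E, F, H, I, J, O, P]
Visit A → queue [C, D, E, F, H, I, J, O, P]
Visit C; enqueue L → queue [D, E, F, H, I, J, O, P, L]
Visit D → queue [E, F, H, I, J, O, P, L]
Visit E → queue [F, H, I, J, O, P, L]
Visit F; enqueue B, M → queue [H, I, J, O, P, L, B, M]
Visit H; enqueue G, N → queue [I, J, O, P, L, B, M, G, N]
Visit I → queue [J, O, P, L, B, M, G, N]
Visit J → queue [O, P, L, B, M, G, N]
Visit O → queue [P, L, B, M, G, N]
Visit P → queue [L, B, M, G, N]
Visit L → queue [B, M, G, N]
Visit B → queue [M, G, N]
Visit M → queue [G, N]
Visit G → queue [N]
Visit N → queue []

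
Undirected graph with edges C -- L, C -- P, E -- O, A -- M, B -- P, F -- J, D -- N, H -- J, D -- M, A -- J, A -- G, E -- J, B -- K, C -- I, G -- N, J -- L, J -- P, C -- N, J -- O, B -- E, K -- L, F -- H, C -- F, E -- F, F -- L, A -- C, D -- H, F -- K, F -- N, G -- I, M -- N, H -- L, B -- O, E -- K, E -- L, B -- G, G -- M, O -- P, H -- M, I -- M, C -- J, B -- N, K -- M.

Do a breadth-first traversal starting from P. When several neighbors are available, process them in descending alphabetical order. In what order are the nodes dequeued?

P, O, J, C, B, E, L, H, F, A, N, I, K, G, M, D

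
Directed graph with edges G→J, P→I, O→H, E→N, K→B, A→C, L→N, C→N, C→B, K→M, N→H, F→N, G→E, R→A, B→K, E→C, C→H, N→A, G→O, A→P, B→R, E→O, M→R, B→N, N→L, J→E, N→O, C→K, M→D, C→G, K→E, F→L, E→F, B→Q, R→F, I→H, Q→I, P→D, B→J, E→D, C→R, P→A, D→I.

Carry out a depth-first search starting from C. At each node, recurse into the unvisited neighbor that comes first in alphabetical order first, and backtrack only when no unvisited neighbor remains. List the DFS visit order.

Visit C
C → B
B → J
J → E
E → D
D → I
I → H
E → F
F → L
L → N
N → A
A → P
N → O
B → K
K → M
M → R
B → Q
C → G

C -> B -> J -> E -> D -> I -> H -> F -> L -> N -> A -> P -> O -> K -> M -> R -> Q -> G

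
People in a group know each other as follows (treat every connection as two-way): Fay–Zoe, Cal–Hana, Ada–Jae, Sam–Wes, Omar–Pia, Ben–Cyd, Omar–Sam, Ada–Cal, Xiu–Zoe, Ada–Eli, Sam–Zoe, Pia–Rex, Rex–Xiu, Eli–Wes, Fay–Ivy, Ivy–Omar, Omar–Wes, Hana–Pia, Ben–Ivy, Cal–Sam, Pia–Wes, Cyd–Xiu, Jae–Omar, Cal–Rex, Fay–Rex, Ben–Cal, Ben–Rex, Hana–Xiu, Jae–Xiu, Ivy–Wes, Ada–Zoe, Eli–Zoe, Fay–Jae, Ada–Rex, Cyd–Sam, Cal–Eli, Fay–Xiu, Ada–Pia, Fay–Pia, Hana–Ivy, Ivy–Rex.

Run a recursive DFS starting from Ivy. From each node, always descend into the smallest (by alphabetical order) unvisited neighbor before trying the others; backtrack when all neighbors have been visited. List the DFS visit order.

Ivy Ben Cal Ada Eli Wes Omar Jae Fay Pia Hana Xiu Cyd Sam Zoe Rex

Visit Ivy
Ivy → Ben
Ben → Cal
Cal → Ada
Ada → Eli
Eli → Wes
Wes → Omar
Omar → Jae
Jae → Fay
Fay → Pia
Pia → Hana
Hana → Xiu
Xiu → Cyd
Cyd → Sam
Sam → Zoe
Xiu → Rex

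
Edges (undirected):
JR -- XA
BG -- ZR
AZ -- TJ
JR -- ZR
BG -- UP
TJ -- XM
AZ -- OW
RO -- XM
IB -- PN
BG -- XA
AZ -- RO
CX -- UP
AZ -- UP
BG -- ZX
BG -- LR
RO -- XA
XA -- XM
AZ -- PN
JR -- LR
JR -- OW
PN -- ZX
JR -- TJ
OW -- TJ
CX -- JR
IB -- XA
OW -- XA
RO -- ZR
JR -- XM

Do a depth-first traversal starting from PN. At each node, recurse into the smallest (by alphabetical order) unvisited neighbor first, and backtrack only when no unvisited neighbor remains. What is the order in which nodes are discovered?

PN → AZ → OW → JR → CX → UP → BG → LR → XA → IB → RO → XM → TJ → ZR → ZX

Visit PN
PN → AZ
AZ → OW
OW → JR
JR → CX
CX → UP
UP → BG
BG → LR
BG → XA
XA → IB
XA → RO
RO → XM
XM → TJ
RO → ZR
BG → ZX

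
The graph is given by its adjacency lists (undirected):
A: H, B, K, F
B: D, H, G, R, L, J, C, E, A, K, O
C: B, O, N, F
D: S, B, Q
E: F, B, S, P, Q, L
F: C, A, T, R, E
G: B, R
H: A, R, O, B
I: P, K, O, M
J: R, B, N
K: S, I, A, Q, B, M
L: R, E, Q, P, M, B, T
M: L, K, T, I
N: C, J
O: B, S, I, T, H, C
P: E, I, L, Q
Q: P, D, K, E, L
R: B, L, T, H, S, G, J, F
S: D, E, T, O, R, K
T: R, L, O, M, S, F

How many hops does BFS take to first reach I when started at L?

2

Level 0: L
Level 1: B, E, M, P, Q, R, T
Level 2: A, C, D, F, G, H, I, J, K, O, S
Level 3: N
I first appears at level 2.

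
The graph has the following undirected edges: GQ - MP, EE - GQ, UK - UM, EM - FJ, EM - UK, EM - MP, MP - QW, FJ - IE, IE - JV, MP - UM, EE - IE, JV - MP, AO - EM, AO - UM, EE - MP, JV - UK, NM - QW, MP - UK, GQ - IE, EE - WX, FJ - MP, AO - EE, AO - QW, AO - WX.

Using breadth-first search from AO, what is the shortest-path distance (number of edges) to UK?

2

Level 0: AO
Level 1: EE, EM, QW, UM, WX
Level 2: FJ, GQ, IE, MP, NM, UK
Level 3: JV
UK first appears at level 2.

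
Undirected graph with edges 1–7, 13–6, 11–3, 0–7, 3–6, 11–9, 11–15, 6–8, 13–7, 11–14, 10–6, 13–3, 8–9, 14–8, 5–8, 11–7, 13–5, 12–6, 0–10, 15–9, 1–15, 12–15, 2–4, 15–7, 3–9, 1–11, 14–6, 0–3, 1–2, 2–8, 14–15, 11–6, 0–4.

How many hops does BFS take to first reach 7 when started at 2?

2

Level 0: 2
Level 1: 1, 4, 8
Level 2: 0, 5, 6, 7, 9, 11, 14, 15
Level 3: 3, 10, 12, 13
7 first appears at level 2.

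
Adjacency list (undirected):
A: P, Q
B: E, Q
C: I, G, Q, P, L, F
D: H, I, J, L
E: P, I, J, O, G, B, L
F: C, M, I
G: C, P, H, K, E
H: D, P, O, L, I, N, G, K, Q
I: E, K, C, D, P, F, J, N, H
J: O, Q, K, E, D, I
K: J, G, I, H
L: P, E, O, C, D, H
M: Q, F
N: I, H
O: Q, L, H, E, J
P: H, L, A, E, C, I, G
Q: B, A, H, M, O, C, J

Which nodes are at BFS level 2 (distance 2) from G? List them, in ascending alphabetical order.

Level 0: G
Level 1: C, E, H, K, P
Level 2: A, B, D, F, I, J, L, N, O, Q
Level 3: M

A, B, D, F, I, J, L, N, O, Q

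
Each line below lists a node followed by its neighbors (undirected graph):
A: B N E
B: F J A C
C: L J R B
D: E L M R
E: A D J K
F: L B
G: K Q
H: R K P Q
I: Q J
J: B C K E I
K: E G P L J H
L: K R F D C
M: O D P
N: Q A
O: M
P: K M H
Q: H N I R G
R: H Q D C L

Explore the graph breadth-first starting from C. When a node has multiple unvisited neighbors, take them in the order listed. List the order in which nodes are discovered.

C L J R B K F D E I H Q A G P M N O

Visit C; enqueue L, J, R, B → queue [L, J, R, B]
Visit L; enqueue K, F, D → queue [J, R, B, K, F, D]
Visit J; enqueue E, I → queue [R, B, K, F, D, E, I]
Visit R; enqueue H, Q → queue [B, K, F, D, E, I, H, Q]
Visit B; enqueue A → queue [K, F, D, E, I, H, Q, A]
Visit K; enqueue G, P → queue [F, D, E, I, H, Q, A, G, P]
Visit F → queue [D, E, I, H, Q, A, G, P]
Visit D; enqueue M → queue [E, I, H, Q, A, G, P, M]
Visit E → queue [I, H, Q, A, G, P, M]
Visit I → queue [H, Q, A, G, P, M]
Visit H → queue [Q, A, G, P, M]
Visit Q; enqueue N → queue [A, G, P, M, N]
Visit A → queue [G, P, M, N]
Visit G → queue [P, M, N]
Visit P → queue [M, N]
Visit M; enqueue O → queue [N, O]
Visit N → queue [O]
Visit O → queue []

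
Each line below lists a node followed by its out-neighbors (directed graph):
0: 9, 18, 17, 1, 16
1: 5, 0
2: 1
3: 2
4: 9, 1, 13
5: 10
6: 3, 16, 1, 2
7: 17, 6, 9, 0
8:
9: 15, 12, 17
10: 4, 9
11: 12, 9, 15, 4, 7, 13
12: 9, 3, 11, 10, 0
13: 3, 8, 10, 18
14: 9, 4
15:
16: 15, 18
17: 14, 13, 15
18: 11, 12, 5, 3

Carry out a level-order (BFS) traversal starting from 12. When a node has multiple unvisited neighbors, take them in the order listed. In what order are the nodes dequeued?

Visit 12; enqueue 9, 3, 11, 10, 0 → queue [9, 3, 11, 10, 0]
Visit 9; enqueue 15, 17 → queue [3, 11, 10, 0, 15, 17]
Visit 3; enqueue 2 → queue [11, 10, 0, 15, 17, 2]
Visit 11; enqueue 4, 7, 13 → queue [10, 0, 15, 17, 2, 4, 7, 13]
Visit 10 → queue [0, 15, 17, 2, 4, 7, 13]
Visit 0; enqueue 18, 1, 16 → queue [15, 17, 2, 4, 7, 13, 18, 1, 16]
Visit 15 → queue [17, 2, 4, 7, 13, 18, 1, 16]
Visit 17; enqueue 14 → queue [2, 4, 7, 13, 18, 1, 16, 14]
Visit 2 → queue [4, 7, 13, 18, 1, 16, 14]
Visit 4 → queue [7, 13, 18, 1, 16, 14]
Visit 7; enqueue 6 → queue [13, 18, 1, 16, 14, 6]
Visit 13; enqueue 8 → queue [18, 1, 16, 14, 6, 8]
Visit 18; enqueue 5 → queue [1, 16, 14, 6, 8, 5]
Visit 1 → queue [16, 14, 6, 8, 5]
Visit 16 → queue [14, 6, 8, 5]
Visit 14 → queue [6, 8, 5]
Visit 6 → queue [8, 5]
Visit 8 → queue [5]
Visit 5 → queue []

12 9 3 11 10 0 15 17 2 4 7 13 18 1 16 14 6 8 5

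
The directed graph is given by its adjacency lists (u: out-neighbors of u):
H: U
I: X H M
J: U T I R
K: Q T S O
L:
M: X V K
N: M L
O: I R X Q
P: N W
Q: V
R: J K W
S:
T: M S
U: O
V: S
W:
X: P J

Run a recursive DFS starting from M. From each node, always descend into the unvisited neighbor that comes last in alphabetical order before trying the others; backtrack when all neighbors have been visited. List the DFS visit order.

Visit M
M → X
X → P
P → W
P → N
N → L
X → J
J → U
U → O
O → R
R → K
K → T
T → S
K → Q
Q → V
O → I
I → H

M → X → P → W → N → L → J → U → O → R → K → T → S → Q → V → I → H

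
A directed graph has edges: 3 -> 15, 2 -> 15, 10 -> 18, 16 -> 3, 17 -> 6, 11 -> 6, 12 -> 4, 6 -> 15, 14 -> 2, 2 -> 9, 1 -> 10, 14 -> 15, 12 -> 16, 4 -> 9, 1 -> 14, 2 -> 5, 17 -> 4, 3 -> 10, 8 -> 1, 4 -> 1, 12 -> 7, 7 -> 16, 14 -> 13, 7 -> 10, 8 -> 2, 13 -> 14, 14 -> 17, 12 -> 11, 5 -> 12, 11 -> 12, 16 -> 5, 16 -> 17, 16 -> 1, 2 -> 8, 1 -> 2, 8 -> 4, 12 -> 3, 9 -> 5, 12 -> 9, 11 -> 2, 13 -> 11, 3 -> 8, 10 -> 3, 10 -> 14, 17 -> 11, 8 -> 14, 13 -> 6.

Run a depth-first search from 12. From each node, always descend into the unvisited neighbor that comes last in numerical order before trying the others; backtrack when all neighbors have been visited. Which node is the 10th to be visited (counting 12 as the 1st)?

8

Visit 12
12 → 16
16 → 17
17 → 11
11 → 6
6 → 15
11 → 2
2 → 9
9 → 5
2 → 8
8 → 14
14 → 13
8 → 4
4 → 1
1 → 10
10 → 18
10 → 3
12 → 7

Visit order: 12, 16, 17, 11, 6, 15, 2, 9, 5, 8, 14, 13, 4, 1, 10, 18, 3, 7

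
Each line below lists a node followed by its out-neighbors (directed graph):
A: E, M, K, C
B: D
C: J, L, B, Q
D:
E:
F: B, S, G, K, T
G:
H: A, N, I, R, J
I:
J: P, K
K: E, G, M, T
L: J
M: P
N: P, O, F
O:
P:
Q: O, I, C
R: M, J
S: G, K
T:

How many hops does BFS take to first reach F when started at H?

2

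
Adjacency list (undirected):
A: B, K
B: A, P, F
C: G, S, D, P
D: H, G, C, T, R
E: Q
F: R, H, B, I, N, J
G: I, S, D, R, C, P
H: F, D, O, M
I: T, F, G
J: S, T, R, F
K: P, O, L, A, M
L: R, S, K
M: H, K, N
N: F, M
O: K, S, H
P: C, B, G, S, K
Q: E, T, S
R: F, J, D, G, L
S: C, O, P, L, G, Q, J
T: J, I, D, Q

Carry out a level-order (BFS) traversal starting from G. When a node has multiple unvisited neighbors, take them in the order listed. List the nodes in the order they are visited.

G -> I -> S -> D -> R -> C -> P -> T -> F -> O -> L -> Q -> J -> H -> B -> K -> N -> E -> M -> A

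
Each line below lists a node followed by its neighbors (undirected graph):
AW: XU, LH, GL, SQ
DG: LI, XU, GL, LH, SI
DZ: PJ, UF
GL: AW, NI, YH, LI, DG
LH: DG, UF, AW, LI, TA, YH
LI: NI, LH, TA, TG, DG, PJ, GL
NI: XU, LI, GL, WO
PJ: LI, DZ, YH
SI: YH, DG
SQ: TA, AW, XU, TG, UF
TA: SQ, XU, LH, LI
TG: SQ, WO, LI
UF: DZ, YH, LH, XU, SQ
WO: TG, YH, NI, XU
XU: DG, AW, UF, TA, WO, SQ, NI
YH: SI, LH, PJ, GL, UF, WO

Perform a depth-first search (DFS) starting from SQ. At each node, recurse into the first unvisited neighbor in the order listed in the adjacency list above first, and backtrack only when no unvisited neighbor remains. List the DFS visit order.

Visit SQ
SQ → TA
TA → XU
XU → DG
DG → LI
LI → NI
NI → GL
GL → AW
AW → LH
LH → UF
UF → DZ
DZ → PJ
PJ → YH
YH → SI
YH → WO
WO → TG

SQ, TA, XU, DG, LI, NI, GL, AW, LH, UF, DZ, PJ, YH, SI, WO, TG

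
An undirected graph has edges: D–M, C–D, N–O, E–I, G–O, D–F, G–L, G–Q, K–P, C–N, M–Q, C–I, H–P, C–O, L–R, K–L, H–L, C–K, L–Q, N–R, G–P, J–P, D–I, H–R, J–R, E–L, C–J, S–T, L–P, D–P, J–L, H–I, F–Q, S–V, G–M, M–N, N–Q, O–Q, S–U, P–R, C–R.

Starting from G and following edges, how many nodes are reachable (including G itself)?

16

BFS from G visits: G, L, M, O, P, Q, E, H, J, K, R, D, N, C, F, I
Reachable nodes: 16 of 20 total.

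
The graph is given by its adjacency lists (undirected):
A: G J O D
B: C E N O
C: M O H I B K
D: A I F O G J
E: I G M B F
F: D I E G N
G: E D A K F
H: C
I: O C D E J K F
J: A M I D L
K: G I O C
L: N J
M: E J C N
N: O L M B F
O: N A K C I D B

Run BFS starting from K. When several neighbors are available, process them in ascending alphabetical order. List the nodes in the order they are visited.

K, C, G, I, O, B, H, M, A, D, E, F, J, N, L

Visit K; enqueue C, G, I, O → queue [C, G, I, O]
Visit C; enqueue B, H, M → queue [G, I, O, B, H, M]
Visit G; enqueue A, D, E, F → queue [I, O, B, H, M, A, D, E, F]
Visit I; enqueue J → queue [O, B, H, M, A, D, E, F, J]
Visit O; enqueue N → queue [B, H, M, A, D, E, F, J, N]
Visit B → queue [H, M, A, D, E, F, J, N]
Visit H → queue [M, A, D, E, F, J, N]
Visit M → queue [A, D, E, F, J, N]
Visit A → queue [D, E, F, J, N]
Visit D → queue [E, F, J, N]
Visit E → queue [F, J, N]
Visit F → queue [J, N]
Visit J; enqueue L → queue [N, L]
Visit N → queue [L]
Visit L → queue []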